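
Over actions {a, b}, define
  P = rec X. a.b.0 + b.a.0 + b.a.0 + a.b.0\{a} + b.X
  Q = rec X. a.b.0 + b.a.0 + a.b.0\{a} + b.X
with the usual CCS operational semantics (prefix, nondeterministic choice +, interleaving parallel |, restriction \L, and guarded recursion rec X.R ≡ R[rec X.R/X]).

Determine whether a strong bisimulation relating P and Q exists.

P ~ Q

Reachable graph of P (6 states):
  p0 = rec X. a.b.0 + b.a.0 + b.a.0 + a.b.0\{a} + b.X | -a-> p1, -a-> p2, -b-> p0, -b-> p3
  p1 = b.0 | -b-> p4
  p2 = b.0\{a} | -b-> p5
  p3 = a.0 | -a-> p4
  p4 = 0 | ∅
  p5 = 0\{a} | ∅
Reachable graph of Q (6 states):
  q0 = rec X. a.b.0 + b.a.0 + a.b.0\{a} + b.X | -a-> q1, -a-> q2, -b-> q0, -b-> q3
  q1 = b.0 | -b-> q4
  q2 = b.0\{a} | -b-> q5
  q3 = a.0 | -a-> q4
  q4 = 0 | ∅
  q5 = 0\{a} | ∅
Coarsest stable partition (strong bisimilarity classes):
  B0 = {p0, q0}
  B1 = {p1, p2, q1, q2}
  B2 = {p4, p5, q4, q5}
  B3 = {p3, q3}
p0 ∈ B0, q0 ∈ B0 → same block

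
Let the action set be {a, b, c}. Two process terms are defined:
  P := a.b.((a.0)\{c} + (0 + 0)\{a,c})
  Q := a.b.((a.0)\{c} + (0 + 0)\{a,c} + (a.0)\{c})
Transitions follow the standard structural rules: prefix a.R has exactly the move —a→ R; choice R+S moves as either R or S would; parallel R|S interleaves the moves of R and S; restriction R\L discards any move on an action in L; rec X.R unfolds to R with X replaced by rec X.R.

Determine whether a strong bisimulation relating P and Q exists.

P's transition system — 4 states:
  p0 = a.b.((a.0)\{c} + (0 + 0)\{a,c}) → -a-> p1
  p1 = b.((a.0)\{c} + (0 + 0)\{a,c}) → -b-> p2
  p2 = (a.0)\{c} + (0 + 0)\{a,c} → -a-> p3
  p3 = 0\{c} → ∅
Q's transition system — 4 states:
  q0 = a.b.((a.0)\{c} + (0 + 0)\{a,c} + (a.0)\{c}) → -a-> q1
  q1 = b.((a.0)\{c} + (0 + 0)\{a,c} + (a.0)\{c}) → -b-> q2
  q2 = (a.0)\{c} + (0 + 0)\{a,c} + (a.0)\{c} → -a-> q3
  q3 = 0\{c} → ∅
Coarsest stable partition (strong bisimilarity classes):
  B0 = {p0, q0}
  B1 = {p1, q1}
  B2 = {p2, q2}
  B3 = {p3, q3}
p0 ∈ B0, q0 ∈ B0 → same block

P ~ Q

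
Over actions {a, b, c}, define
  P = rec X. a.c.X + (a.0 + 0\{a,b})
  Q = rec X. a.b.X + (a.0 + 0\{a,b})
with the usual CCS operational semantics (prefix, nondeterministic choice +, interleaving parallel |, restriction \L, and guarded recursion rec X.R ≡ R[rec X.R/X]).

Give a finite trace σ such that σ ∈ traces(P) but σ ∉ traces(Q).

ac

LTS(P): 3 reachable states
  s0 = rec X. a.c.X + (a.0 + 0\{a,b}) :: -a-> s1, -a-> s2
  s1 = 0 :: stopped
  s2 = c.(rec X. a.c.X + (a.0 + 0\{a,b})) :: -c-> s0
LTS(Q): 3 reachable states
  t0 = rec X. a.b.X + (a.0 + 0\{a,b}) :: -a-> t1, -a-> t2
  t1 = 0 :: stopped
  t2 = b.(rec X. a.b.X + (a.0 + 0\{a,b})) :: -b-> t0
Run σ = ⟨ac⟩ on P: start {s0}
  [1] a ⇒ {s1, s2}
  [2] c ⇒ {s0}
  P completes σ.
Run σ = ⟨ac⟩ on Q: start {t0}
  [1] a ⇒ {t1, t2}
  [2] c ⇒ ∅  — Q cannot continue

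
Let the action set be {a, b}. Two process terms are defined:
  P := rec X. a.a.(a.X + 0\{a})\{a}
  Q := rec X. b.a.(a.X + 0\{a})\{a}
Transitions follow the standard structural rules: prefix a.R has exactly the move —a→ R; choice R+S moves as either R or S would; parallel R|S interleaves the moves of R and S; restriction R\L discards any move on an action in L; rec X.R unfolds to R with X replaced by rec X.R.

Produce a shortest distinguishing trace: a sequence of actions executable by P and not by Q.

a

P's transition system — 3 states:
  m0 = rec X. a.a.(a.X + 0\{a})\{a} has moves -a-> m1
  m1 = a.(a.(rec X. a.a.(a.X + 0\{a})\{a}) + 0\{a})\{a} has moves -a-> m2
  m2 = (a.(rec X. a.a.(a.X + 0\{a})\{a}) + 0\{a})\{a} has moves stopped
Q's transition system — 3 states:
  n0 = rec X. b.a.(a.X + 0\{a})\{a} has moves -b-> n1
  n1 = a.(a.(rec X. b.a.(a.X + 0\{a})\{a}) + 0\{a})\{a} has moves -a-> n2
  n2 = (a.(rec X. b.a.(a.X + 0\{a})\{a}) + 0\{a})\{a} has moves stopped
Executing a from P (initial set {m0}):
  step 1 (a): {m1}
  ✓ P
Executing a from Q (initial set {n0}):
  step 1 (a): no successor for Q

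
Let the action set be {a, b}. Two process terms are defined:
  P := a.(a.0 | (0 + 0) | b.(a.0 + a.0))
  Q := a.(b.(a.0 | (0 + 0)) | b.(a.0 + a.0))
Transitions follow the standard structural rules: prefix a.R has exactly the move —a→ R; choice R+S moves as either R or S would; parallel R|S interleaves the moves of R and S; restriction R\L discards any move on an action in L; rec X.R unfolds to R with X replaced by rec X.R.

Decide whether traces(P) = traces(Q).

Reachable graph of P (7 states):
  m0 = a.(a.0 | (0 + 0) | b.(a.0 + a.0)) :: —a→ m1
  m1 = a.0 | (0 + 0) | b.(a.0 + a.0) :: —a→ m2, —b→ m3
  m2 = 0 | (0 + 0) | b.(a.0 + a.0) :: —b→ m4
  m3 = a.0 | (0 + 0) | (a.0 + a.0) :: —a→ m4, —a→ m5
  m4 = 0 | (0 + 0) | (a.0 + a.0) :: —a→ m6
  m5 = a.0 | (0 + 0) | 0 :: —a→ m6
  m6 = 0 | (0 + 0) | 0 :: (no moves)
Reachable graph of Q (10 states):
  n0 = a.(b.(a.0 | (0 + 0)) | b.(a.0 + a.0)) :: —a→ n1
  n1 = b.(a.0 | (0 + 0)) | b.(a.0 + a.0) :: —b→ n2, —b→ n3
  n2 = a.0 | (0 + 0) | b.(a.0 + a.0) :: —a→ n4, —b→ n5
  n3 = b.(a.0 | (0 + 0)) | (a.0 + a.0) :: —a→ n6, —b→ n5
  n4 = 0 | (0 + 0) | b.(a.0 + a.0) :: —b→ n7
  n5 = a.0 | (0 + 0) | (a.0 + a.0) :: —a→ n7, —a→ n8
  n6 = b.(a.0 | (0 + 0)) | 0 :: —b→ n8
  n7 = 0 | (0 + 0) | (a.0 + a.0) :: —a→ n9
  n8 = a.0 | (0 + 0) | 0 :: —a→ n9
  n9 = 0 | (0 + 0) | 0 :: (no moves)
Run σ = ⟨aa⟩ on P: start {m0}
  step 1 (a): {m1}
  step 2 (a): {m2}
  — P admits the full trace.
Run σ = ⟨aa⟩ on Q: start {n0}
  step 1 (a): {n1}
  step 2 (a): no successor for Q

NO — witness ⟨aa⟩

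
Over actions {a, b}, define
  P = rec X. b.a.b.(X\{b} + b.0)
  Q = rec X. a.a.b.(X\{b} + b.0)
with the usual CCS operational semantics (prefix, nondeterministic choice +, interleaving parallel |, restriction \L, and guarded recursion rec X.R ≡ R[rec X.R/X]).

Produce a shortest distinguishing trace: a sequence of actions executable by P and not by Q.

Reachable graph of P (5 states):
  s0 = rec X. b.a.b.(X\{b} + b.0) ⊢ —b→ s1
  s1 = a.b.((rec X. b.a.b.(X\{b} + b.0))\{b} + b.0) ⊢ —a→ s2
  s2 = b.((rec X. b.a.b.(X\{b} + b.0))\{b} + b.0) ⊢ —b→ s3
  s3 = (rec X. b.a.b.(X\{b} + b.0))\{b} + b.0 ⊢ —b→ s4
  s4 = 0 ⊢ stopped
Reachable graph of Q (7 states):
  t0 = rec X. a.a.b.(X\{b} + b.0) ⊢ —a→ t1
  t1 = a.b.((rec X. a.a.b.(X\{b} + b.0))\{b} + b.0) ⊢ —a→ t2
  t2 = b.((rec X. a.a.b.(X\{b} + b.0))\{b} + b.0) ⊢ —b→ t3
  t3 = (rec X. a.a.b.(X\{b} + b.0))\{b} + b.0 ⊢ —a→ t4, —b→ t5
  t4 = (a.b.((rec X. a.a.b.(X\{b} + b.0))\{b} + b.0))\{b} ⊢ —a→ t6
  t5 = 0 ⊢ stopped
  t6 = (b.((rec X. a.a.b.(X\{b} + b.0))\{b} + b.0))\{b} ⊢ stopped
Executing b from P (initial set {s0}):
  step 1 (b): {s1}
  P completes σ.
Executing b from Q (initial set {t0}):
  step 1 (b): no successor for Q

b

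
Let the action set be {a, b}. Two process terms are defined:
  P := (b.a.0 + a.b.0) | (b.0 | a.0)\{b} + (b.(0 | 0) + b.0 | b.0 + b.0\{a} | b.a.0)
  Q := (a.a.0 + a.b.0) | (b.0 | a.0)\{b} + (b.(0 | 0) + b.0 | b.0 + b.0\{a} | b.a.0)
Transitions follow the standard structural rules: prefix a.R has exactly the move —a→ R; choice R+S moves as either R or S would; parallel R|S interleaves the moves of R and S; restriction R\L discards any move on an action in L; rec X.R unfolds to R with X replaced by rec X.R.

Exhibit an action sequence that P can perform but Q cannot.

baa

P's transition system — 16 states:
  m0 = (b.a.0 + a.b.0) | (b.0 | a.0)\{b} + (b.(0 | 0) + b.0 | b.0 + b.0\{a} | b.a.0) | ··a··> m1, ··a··> m2, ··b··> m3, ··b··> m4, ··b··> m5, ··b··> m6, ··b··> m7, ··b··> m8
  m1 = (b.a.0 + a.b.0) | (b.0 | 0)\{b} | ··a··> m9, ··b··> m10
  m2 = b.0 | (b.0 | a.0)\{b} | ··a··> m9, ··b··> m11
  m3 = 0 | 0 | ∅
  m4 = 0 | b.0 | ··b··> m3
  m5 = 0\{a} | b.a.0 | ··b··> m12
  m6 = a.0 | (b.0 | a.0)\{b} | ··a··> m10, ··a··> m11
  m7 = b.0 | 0 | ··b··> m3
  m8 = b.0\{a} | a.0 | ··a··> m13, ··b··> m12
  m9 = b.0 | (b.0 | 0)\{b} | ··b··> m14
  m10 = a.0 | (b.0 | 0)\{b} | ··a··> m14
  m11 = 0 | (b.0 | a.0)\{b} | ··a··> m14
  m12 = 0\{a} | a.0 | ··a··> m15
  m13 = b.0\{a} | 0 | ··b··> m15
  m14 = 0 | (b.0 | 0)\{b} | ∅
  m15 = 0\{a} | 0 | ∅
Q's transition system — 16 states:
  n0 = (a.a.0 + a.b.0) | (b.0 | a.0)\{b} + (b.(0 | 0) + b.0 | b.0 + b.0\{a} | b.a.0) | ··a··> n1, ··a··> n2, ··a··> n3, ··b··> n4, ··b··> n5, ··b··> n6, ··b··> n7, ··b··> n8
  n1 = (a.a.0 + a.b.0) | (b.0 | 0)\{b} | ··a··> n10, ··a··> n9
  n2 = a.0 | (b.0 | a.0)\{b} | ··a··> n11, ··a··> n9
  n3 = b.0 | (b.0 | a.0)\{b} | ··a··> n10, ··b··> n11
  n4 = 0 | 0 | ∅
  n5 = 0 | b.0 | ··b··> n4
  n6 = 0\{a} | b.a.0 | ··b··> n12
  n7 = b.0 | 0 | ··b··> n4
  n8 = b.0\{a} | a.0 | ··a··> n13, ··b··> n12
  n9 = a.0 | (b.0 | 0)\{b} | ··a··> n14
  n10 = b.0 | (b.0 | 0)\{b} | ··b··> n14
  n11 = 0 | (b.0 | a.0)\{b} | ··a··> n14
  n12 = 0\{a} | a.0 | ··a··> n15
  n13 = b.0\{a} | 0 | ··b··> n15
  n14 = 0 | (b.0 | 0)\{b} | ∅
  n15 = 0\{a} | 0 | ∅
Run σ = ⟨baa⟩ on P: start {m0}
  [1] b ⇒ {m3, m4, m5, m6, m7, m8}
  [2] a ⇒ {m10, m11, m13}
  [3] a ⇒ {m14}
  — P admits the full trace.
Run σ = ⟨baa⟩ on Q: start {n0}
  [1] b ⇒ {n4, n5, n6, n7, n8}
  [2] a ⇒ {n13}
  [3] a ⇒ no successor for Q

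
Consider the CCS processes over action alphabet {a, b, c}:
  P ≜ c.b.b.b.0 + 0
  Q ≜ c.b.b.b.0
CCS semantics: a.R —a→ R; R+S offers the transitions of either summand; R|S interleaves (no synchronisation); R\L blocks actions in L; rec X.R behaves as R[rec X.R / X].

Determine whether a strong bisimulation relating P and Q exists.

YES

Reachable graph of P (5 states):
  s0 = c.b.b.b.0 + 0 has moves ··c··> s1
  s1 = b.b.b.0 has moves ··b··> s2
  s2 = b.b.0 has moves ··b··> s3
  s3 = b.0 has moves ··b··> s4
  s4 = 0 has moves ∅
Reachable graph of Q (5 states):
  t0 = c.b.b.b.0 has moves ··c··> t1
  t1 = b.b.b.0 has moves ··b··> t2
  t2 = b.b.0 has moves ··b··> t3
  t3 = b.0 has moves ··b··> t4
  t4 = 0 has moves ∅
Coarsest stable partition (strong bisimilarity classes):
  B0 = {s0, t0}
  B1 = {s1, t1}
  B2 = {s2, t2}
  B3 = {s3, t3}
  B4 = {s4, t4}
s0 ∈ B0, t0 ∈ B0 → same block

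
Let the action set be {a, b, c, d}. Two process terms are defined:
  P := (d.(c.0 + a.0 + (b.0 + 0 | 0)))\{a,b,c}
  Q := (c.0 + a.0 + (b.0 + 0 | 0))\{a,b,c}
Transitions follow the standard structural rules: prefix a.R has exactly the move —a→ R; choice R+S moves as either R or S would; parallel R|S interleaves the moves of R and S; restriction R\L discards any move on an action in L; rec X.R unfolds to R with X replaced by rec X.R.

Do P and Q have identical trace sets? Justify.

traces(P) ≠ traces(Q) — witness ⟨d⟩

LTS(P): 2 reachable states
  m0 = (d.(c.0 + a.0 + (b.0 + 0 | 0)))\{a,b,c} ⊢ —d→ m1
  m1 = (c.0 + a.0 + (b.0 + 0 | 0))\{a,b,c} ⊢ deadlocked
LTS(Q): 1 reachable states
  n0 = (c.0 + a.0 + (b.0 + 0 | 0))\{a,b,c} ⊢ deadlocked
Trace ⟨d⟩ through P, begin at {m0}:
  after d @ step 1: {m1}
  ✓ P
Trace ⟨d⟩ through Q, begin at {n0}:
  after d @ step 1: no successor for Q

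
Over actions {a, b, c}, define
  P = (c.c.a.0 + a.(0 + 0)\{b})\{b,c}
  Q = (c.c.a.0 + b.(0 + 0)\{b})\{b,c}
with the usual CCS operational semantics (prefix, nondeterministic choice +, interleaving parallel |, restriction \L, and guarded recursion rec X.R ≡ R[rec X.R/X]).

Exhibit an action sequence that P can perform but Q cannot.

a

Reachable graph of P (2 states):
  s0 = (c.c.a.0 + a.(0 + 0)\{b})\{b,c} has moves -a-> s1
  s1 = (0 + 0)\{b}\{b,c} has moves deadlocked
Reachable graph of Q (1 states):
  t0 = (c.c.a.0 + b.(0 + 0)\{b})\{b,c} has moves deadlocked
Run σ = ⟨a⟩ on P: start {s0}
  [1] a ⇒ {s1}
  P completes σ.
Run σ = ⟨a⟩ on Q: start {t0}
  [1] a ⇒ ∅  — Q cannot continue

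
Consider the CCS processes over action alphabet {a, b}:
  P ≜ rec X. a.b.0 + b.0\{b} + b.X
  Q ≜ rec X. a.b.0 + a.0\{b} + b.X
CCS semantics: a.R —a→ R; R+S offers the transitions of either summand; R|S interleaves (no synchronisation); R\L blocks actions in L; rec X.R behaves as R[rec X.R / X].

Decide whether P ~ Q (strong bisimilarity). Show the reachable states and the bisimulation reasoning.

Reachable graph of P (4 states):
  p0 = rec X. a.b.0 + b.0\{b} + b.X | —a→ p1, —b→ p0, —b→ p2
  p1 = b.0 | —b→ p3
  p2 = 0\{b} | ·
  p3 = 0 | ·
Reachable graph of Q (4 states):
  q0 = rec X. a.b.0 + a.0\{b} + b.X | —a→ q1, —a→ q2, —b→ q0
  q1 = 0\{b} | ·
  q2 = b.0 | —b→ q3
  q3 = 0 | ·
Coarsest stable partition (strong bisimilarity classes):
  B0 = {p0}
  B1 = {p1, q2}
  B2 = {p2, p3, q1, q3}
  B3 = {q0}
p0 ∈ B0, q0 ∈ B3 → different blocks

not bisimilar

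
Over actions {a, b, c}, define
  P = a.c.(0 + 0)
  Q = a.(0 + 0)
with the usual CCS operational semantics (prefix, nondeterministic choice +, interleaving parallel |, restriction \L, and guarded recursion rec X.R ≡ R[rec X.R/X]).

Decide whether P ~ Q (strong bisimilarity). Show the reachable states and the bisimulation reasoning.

not bisimilar

P's transition system — 3 states:
  m0 = a.c.(0 + 0) ⊢ =a=> m1
  m1 = c.(0 + 0) ⊢ =c=> m2
  m2 = 0 + 0 ⊢ ·
Q's transition system — 2 states:
  n0 = a.(0 + 0) ⊢ =a=> n1
  n1 = 0 + 0 ⊢ ·
Bisimilarity quotient blocks:
  B0 = {m0}
  B1 = {m1}
  B2 = {m2, n1}
  B3 = {n0}
m0 ∈ B0, n0 ∈ B3 → different blocks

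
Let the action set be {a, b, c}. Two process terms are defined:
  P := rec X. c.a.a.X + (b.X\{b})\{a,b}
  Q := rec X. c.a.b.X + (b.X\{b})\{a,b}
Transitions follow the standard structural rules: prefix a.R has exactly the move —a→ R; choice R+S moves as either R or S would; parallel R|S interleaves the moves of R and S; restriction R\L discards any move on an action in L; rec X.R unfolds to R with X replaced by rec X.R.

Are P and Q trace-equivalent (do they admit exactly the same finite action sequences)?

trace-distinct — witness ⟨caa⟩

Reachable graph of P (3 states):
  p0 = rec X. c.a.a.X + (b.X\{b})\{a,b} | —c→ p1
  p1 = a.a.(rec X. c.a.a.X + (b.X\{b})\{a,b}) | —a→ p2
  p2 = a.(rec X. c.a.a.X + (b.X\{b})\{a,b}) | —a→ p0
Reachable graph of Q (3 states):
  q0 = rec X. c.a.b.X + (b.X\{b})\{a,b} | —c→ q1
  q1 = a.b.(rec X. c.a.b.X + (b.X\{b})\{a,b}) | —a→ q2
  q2 = b.(rec X. c.a.b.X + (b.X\{b})\{a,b}) | —b→ q0
Trace ⟨caa⟩ through P, begin at {p0}:
  after c @ step 1: {p1}
  after a @ step 2: {p2}
  after a @ step 3: {p0}
  P completes σ.
Trace ⟨caa⟩ through Q, begin at {q0}:
  after c @ step 1: {q1}
  after a @ step 2: {q2}
  after a @ step 3: no successor for Q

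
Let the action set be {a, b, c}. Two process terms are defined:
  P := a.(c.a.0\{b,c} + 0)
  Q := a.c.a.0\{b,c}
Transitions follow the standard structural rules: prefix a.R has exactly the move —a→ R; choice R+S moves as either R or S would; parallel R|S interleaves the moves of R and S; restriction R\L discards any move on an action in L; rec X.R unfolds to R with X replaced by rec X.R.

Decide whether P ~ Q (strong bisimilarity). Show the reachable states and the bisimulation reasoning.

bisimilar

Reachable graph of P (4 states):
  m0 = a.(c.a.0\{b,c} + 0) | --a--▸ m1
  m1 = c.a.0\{b,c} + 0 | --c--▸ m2
  m2 = a.0\{b,c} | --a--▸ m3
  m3 = 0\{b,c} | ·
Reachable graph of Q (4 states):
  n0 = a.c.a.0\{b,c} | --a--▸ n1
  n1 = c.a.0\{b,c} | --c--▸ n2
  n2 = a.0\{b,c} | --a--▸ n3
  n3 = 0\{b,c} | ·
Partition-refinement fixed point:
  B0 = {m0, n0}
  B1 = {m1, n1}
  B2 = {m2, n2}
  B3 = {m3, n3}
m0 ∈ B0, n0 ∈ B0 → same block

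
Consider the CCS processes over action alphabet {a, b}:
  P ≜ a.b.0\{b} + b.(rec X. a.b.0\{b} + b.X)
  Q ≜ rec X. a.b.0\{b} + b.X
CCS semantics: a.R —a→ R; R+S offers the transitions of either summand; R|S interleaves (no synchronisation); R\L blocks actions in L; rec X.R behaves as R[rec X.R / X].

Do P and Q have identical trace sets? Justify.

traces(P) = traces(Q)

P's transition system — 4 states:
  u0 = a.b.0\{b} + b.(rec X. a.b.0\{b} + b.X) → ··a··> u1, ··b··> u2
  u1 = b.0\{b} → ··b··> u3
  u2 = rec X. a.b.0\{b} + b.X → ··a··> u1, ··b··> u2
  u3 = 0\{b} → deadlocked
Q's transition system — 3 states:
  v0 = rec X. a.b.0\{b} + b.X → ··a··> v1, ··b··> v0
  v1 = b.0\{b} → ··b··> v2
  v2 = 0\{b} → deadlocked
Partition-refinement fixed point:
  B0 = {u0, u2, v0}
  B1 = {u1, v1}
  B2 = {u3, v2}
u0 ∈ B0, v0 ∈ B0 → same block
Bisimilar ⇒ trace-equivalent.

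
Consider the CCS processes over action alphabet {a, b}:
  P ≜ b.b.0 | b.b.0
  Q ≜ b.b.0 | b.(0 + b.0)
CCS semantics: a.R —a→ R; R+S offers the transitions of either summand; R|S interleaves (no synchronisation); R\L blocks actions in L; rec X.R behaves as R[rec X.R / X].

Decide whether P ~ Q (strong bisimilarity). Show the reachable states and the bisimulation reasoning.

P's transition system — 9 states:
  s0 = b.b.0 | b.b.0 ⊢ —b→ s1, —b→ s2
  s1 = b.0 | b.b.0 ⊢ —b→ s3, —b→ s4
  s2 = b.b.0 | b.0 ⊢ —b→ s4, —b→ s5
  s3 = 0 | b.b.0 ⊢ —b→ s6
  s4 = b.0 | b.0 ⊢ —b→ s6, —b→ s7
  s5 = b.b.0 | 0 ⊢ —b→ s7
  s6 = 0 | b.0 ⊢ —b→ s8
  s7 = b.0 | 0 ⊢ —b→ s8
  s8 = 0 | 0 ⊢ (no moves)
Q's transition system — 9 states:
  t0 = b.b.0 | b.(0 + b.0) ⊢ —b→ t1, —b→ t2
  t1 = b.0 | b.(0 + b.0) ⊢ —b→ t3, —b→ t4
  t2 = b.b.0 | (0 + b.0) ⊢ —b→ t4, —b→ t5
  t3 = 0 | b.(0 + b.0) ⊢ —b→ t6
  t4 = b.0 | (0 + b.0) ⊢ —b→ t6, —b→ t7
  t5 = b.b.0 | 0 ⊢ —b→ t7
  t6 = 0 | (0 + b.0) ⊢ —b→ t8
  t7 = b.0 | 0 ⊢ —b→ t8
  t8 = 0 | 0 ⊢ (no moves)
Partition-refinement fixed point:
  B0 = {s0, t0}
  B1 = {s1, s2, t1, t2}
  B2 = {s3, s4, s5, t3, t4, t5}
  B3 = {s6, s7, t6, t7}
  B4 = {s8, t8}
s0 ∈ B0, t0 ∈ B0 → same block

YES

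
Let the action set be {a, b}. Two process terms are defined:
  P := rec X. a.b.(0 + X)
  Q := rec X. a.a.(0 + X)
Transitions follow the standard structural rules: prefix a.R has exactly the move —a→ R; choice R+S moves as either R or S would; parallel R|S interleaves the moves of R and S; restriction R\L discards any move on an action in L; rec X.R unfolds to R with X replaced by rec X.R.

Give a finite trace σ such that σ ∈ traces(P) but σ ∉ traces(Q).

P's transition system — 3 states:
  p0 = rec X. a.b.(0 + X) ⊢ --a--▸ p1
  p1 = b.(0 + (rec X. a.b.(0 + X))) ⊢ --b--▸ p2
  p2 = 0 + (rec X. a.b.(0 + X)) ⊢ --a--▸ p1
Q's transition system — 3 states:
  q0 = rec X. a.a.(0 + X) ⊢ --a--▸ q1
  q1 = a.(0 + (rec X. a.a.(0 + X))) ⊢ --a--▸ q2
  q2 = 0 + (rec X. a.a.(0 + X)) ⊢ --a--▸ q1
Run σ = ⟨ab⟩ on P: start {p0}
  step 1 (a): {p1}
  step 2 (b): {p2}
  — P admits the full trace.
Run σ = ⟨ab⟩ on Q: start {q0}
  step 1 (a): {q1}
  step 2 (b): ∅  — Q cannot continue

ab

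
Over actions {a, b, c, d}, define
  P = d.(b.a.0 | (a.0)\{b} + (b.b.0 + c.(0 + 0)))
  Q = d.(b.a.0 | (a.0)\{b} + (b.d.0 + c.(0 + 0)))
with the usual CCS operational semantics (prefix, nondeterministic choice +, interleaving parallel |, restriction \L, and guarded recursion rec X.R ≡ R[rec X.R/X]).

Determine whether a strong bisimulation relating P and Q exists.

P ≁ Q

P's transition system — 10 states:
  p0 = d.(b.a.0 | (a.0)\{b} + (b.b.0 + c.(0 + 0))) has moves —d→ p1
  p1 = b.a.0 | (a.0)\{b} + (b.b.0 + c.(0 + 0)) has moves —a→ p2, —b→ p3, —b→ p4, —c→ p5
  p2 = b.a.0 | 0\{b} has moves —b→ p6
  p3 = a.0 | (a.0)\{b} has moves —a→ p6, —a→ p7
  p4 = b.0 has moves —b→ p8
  p5 = 0 + 0 has moves (no moves)
  p6 = a.0 | 0\{b} has moves —a→ p9
  p7 = 0 | (a.0)\{b} has moves —a→ p9
  p8 = 0 has moves (no moves)
  p9 = 0 | 0\{b} has moves (no moves)
Q's transition system — 10 states:
  q0 = d.(b.a.0 | (a.0)\{b} + (b.d.0 + c.(0 + 0))) has moves —d→ q1
  q1 = b.a.0 | (a.0)\{b} + (b.d.0 + c.(0 + 0)) has moves —a→ q2, —b→ q3, —b→ q4, —c→ q5
  q2 = b.a.0 | 0\{b} has moves —b→ q6
  q3 = a.0 | (a.0)\{b} has moves —a→ q6, —a→ q7
  q4 = d.0 has moves —d→ q8
  q5 = 0 + 0 has moves (no moves)
  q6 = a.0 | 0\{b} has moves —a→ q9
  q7 = 0 | (a.0)\{b} has moves —a→ q9
  q8 = 0 has moves (no moves)
  q9 = 0 | 0\{b} has moves (no moves)
Partition-refinement fixed point:
  B0 = {p0}
  B1 = {p1}
  B2 = {p3, q3}
  B3 = {p6, p7, q6, q7}
  B4 = {p5, p8, p9, q5, q8, q9}
  B5 = {p2, q2}
  B6 = {p4}
  B7 = {q0}
  B8 = {q1}
  B9 = {q4}
p0 ∈ B0, q0 ∈ B7 → different blocks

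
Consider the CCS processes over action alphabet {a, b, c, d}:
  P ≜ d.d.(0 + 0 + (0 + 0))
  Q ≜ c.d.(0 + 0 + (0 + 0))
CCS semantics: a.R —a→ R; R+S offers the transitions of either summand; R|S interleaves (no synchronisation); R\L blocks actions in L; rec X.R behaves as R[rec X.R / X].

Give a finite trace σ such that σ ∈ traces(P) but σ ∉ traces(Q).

d

Reachable graph of P (3 states):
  m0 = d.d.(0 + 0 + (0 + 0)) ⊢ -d-> m1
  m1 = d.(0 + 0 + (0 + 0)) ⊢ -d-> m2
  m2 = 0 + 0 + (0 + 0) ⊢ ·
Reachable graph of Q (3 states):
  n0 = c.d.(0 + 0 + (0 + 0)) ⊢ -c-> n1
  n1 = d.(0 + 0 + (0 + 0)) ⊢ -d-> n2
  n2 = 0 + 0 + (0 + 0) ⊢ ·
Run σ = ⟨d⟩ on P: start {m0}
  [1] d ⇒ {m1}
  ✓ P
Run σ = ⟨d⟩ on Q: start {n0}
  [1] d ⇒ ∅  — Q cannot continue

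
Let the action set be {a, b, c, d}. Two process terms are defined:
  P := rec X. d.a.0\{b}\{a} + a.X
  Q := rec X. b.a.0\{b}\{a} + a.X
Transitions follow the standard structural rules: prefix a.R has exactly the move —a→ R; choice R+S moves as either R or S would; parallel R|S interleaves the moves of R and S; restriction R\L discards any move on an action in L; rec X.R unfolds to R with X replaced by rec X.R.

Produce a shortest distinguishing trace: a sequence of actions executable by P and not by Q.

Reachable graph of P (3 states):
  s0 = rec X. d.a.0\{b}\{a} + a.X | -a-> s0, -d-> s1
  s1 = a.0\{b}\{a} | -a-> s2
  s2 = 0\{b}\{a} | ·
Reachable graph of Q (3 states):
  t0 = rec X. b.a.0\{b}\{a} + a.X | -a-> t0, -b-> t1
  t1 = a.0\{b}\{a} | -a-> t2
  t2 = 0\{b}\{a} | ·
Executing d from P (initial set {s0}):
  after d @ step 1: {s1}
  P completes σ.
Executing d from Q (initial set {t0}):
  after d @ step 1: no successor for Q

d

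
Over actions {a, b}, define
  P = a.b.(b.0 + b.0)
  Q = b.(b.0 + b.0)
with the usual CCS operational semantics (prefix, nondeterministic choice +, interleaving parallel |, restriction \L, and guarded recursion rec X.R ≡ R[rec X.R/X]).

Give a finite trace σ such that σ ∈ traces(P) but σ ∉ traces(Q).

LTS(P): 4 reachable states
  s0 = a.b.(b.0 + b.0) | =a=> s1
  s1 = b.(b.0 + b.0) | =b=> s2
  s2 = b.0 + b.0 | =b=> s3
  s3 = 0 | stopped
LTS(Q): 3 reachable states
  t0 = b.(b.0 + b.0) | =b=> t1
  t1 = b.0 + b.0 | =b=> t2
  t2 = 0 | stopped
Trace ⟨a⟩ through P, begin at {s0}:
  [1] a ⇒ {s1}
  P completes σ.
Trace ⟨a⟩ through Q, begin at {t0}:
  [1] a ⇒ ∅ (Q stuck)

a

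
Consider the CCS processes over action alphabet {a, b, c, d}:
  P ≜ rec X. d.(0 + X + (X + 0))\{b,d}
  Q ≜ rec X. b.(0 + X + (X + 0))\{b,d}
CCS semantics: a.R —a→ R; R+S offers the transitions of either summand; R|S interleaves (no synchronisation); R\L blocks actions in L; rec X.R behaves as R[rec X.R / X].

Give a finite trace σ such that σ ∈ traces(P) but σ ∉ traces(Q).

d

LTS(P): 2 reachable states
  m0 = rec X. d.(0 + X + (X + 0))\{b,d} | =d=> m1
  m1 = (0 + (rec X. d.(0 + X + (X + 0))\{b,d}) + ((rec X. d.(0 + X + (X + 0))\{b,d}) + 0))\{b,d} | stopped
LTS(Q): 2 reachable states
  n0 = rec X. b.(0 + X + (X + 0))\{b,d} | =b=> n1
  n1 = (0 + (rec X. b.(0 + X + (X + 0))\{b,d}) + ((rec X. b.(0 + X + (X + 0))\{b,d}) + 0))\{b,d} | stopped
Trace ⟨d⟩ through P, begin at {m0}:
  [1] d ⇒ {m1}
  ✓ P
Trace ⟨d⟩ through Q, begin at {n0}:
  [1] d ⇒ ∅ (Q stuck)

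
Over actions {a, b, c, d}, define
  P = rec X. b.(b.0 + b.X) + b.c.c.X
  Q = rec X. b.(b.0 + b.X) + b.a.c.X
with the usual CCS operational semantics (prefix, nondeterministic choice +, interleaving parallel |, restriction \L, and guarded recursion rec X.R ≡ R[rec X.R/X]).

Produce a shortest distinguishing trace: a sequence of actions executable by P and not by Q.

bc

P's transition system — 5 states:
  p0 = rec X. b.(b.0 + b.X) + b.c.c.X has moves =b=> p1, =b=> p2
  p1 = b.0 + b.(rec X. b.(b.0 + b.X) + b.c.c.X) has moves =b=> p0, =b=> p3
  p2 = c.c.(rec X. b.(b.0 + b.X) + b.c.c.X) has moves =c=> p4
  p3 = 0 has moves stopped
  p4 = c.(rec X. b.(b.0 + b.X) + b.c.c.X) has moves =c=> p0
Q's transition system — 5 states:
  q0 = rec X. b.(b.0 + b.X) + b.a.c.X has moves =b=> q1, =b=> q2
  q1 = a.c.(rec X. b.(b.0 + b.X) + b.a.c.X) has moves =a=> q3
  q2 = b.0 + b.(rec X. b.(b.0 + b.X) + b.a.c.X) has moves =b=> q0, =b=> q4
  q3 = c.(rec X. b.(b.0 + b.X) + b.a.c.X) has moves =c=> q0
  q4 = 0 has moves stopped
Trace ⟨bc⟩ through P, begin at {p0}:
  step 1 (b): {p1, p2}
  step 2 (c): {p4}
  — P admits the full trace.
Trace ⟨bc⟩ through Q, begin at {q0}:
  step 1 (b): {q1, q2}
  step 2 (c): ∅  — Q cannot continue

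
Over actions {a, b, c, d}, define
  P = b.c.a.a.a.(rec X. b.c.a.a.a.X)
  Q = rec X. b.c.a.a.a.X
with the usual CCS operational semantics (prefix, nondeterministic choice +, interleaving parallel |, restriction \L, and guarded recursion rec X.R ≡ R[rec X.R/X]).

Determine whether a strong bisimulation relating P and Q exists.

Reachable graph of P (6 states):
  m0 = b.c.a.a.a.(rec X. b.c.a.a.a.X) has moves —b→ m1
  m1 = c.a.a.a.(rec X. b.c.a.a.a.X) has moves —c→ m2
  m2 = a.a.a.(rec X. b.c.a.a.a.X) has moves —a→ m3
  m3 = a.a.(rec X. b.c.a.a.a.X) has moves —a→ m4
  m4 = a.(rec X. b.c.a.a.a.X) has moves —a→ m5
  m5 = rec X. b.c.a.a.a.X has moves —b→ m1
Reachable graph of Q (5 states):
  n0 = rec X. b.c.a.a.a.X has moves —b→ n1
  n1 = c.a.a.a.(rec X. b.c.a.a.a.X) has moves —c→ n2
  n2 = a.a.a.(rec X. b.c.a.a.a.X) has moves —a→ n3
  n3 = a.a.(rec X. b.c.a.a.a.X) has moves —a→ n4
  n4 = a.(rec X. b.c.a.a.a.X) has moves —a→ n0
Coarsest stable partition (strong bisimilarity classes):
  B0 = {m0, m5, n0}
  B1 = {m1, n1}
  B2 = {m2, n2}
  B3 = {m3, n3}
  B4 = {m4, n4}
m0 ∈ B0, n0 ∈ B0 → same block

bisimilar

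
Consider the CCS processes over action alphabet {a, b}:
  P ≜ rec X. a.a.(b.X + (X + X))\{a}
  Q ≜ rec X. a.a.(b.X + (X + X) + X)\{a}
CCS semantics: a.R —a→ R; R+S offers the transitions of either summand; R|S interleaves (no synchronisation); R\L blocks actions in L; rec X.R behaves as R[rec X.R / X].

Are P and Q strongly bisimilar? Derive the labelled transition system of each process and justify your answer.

P ~ Q

P's transition system — 4 states:
  m0 = rec X. a.a.(b.X + (X + X))\{a} | --a--▸ m1
  m1 = a.(b.(rec X. a.a.(b.X + (X + X))\{a}) + ((rec X. a.a.(b.X + (X + X))\{a}) + (rec X. a.a.(b.X + (X + X))\{a})))\{a} | --a--▸ m2
  m2 = (b.(rec X. a.a.(b.X + (X + X))\{a}) + ((rec X. a.a.(b.X + (X + X))\{a}) + (rec X. a.a.(b.X + (X + X))\{a})))\{a} | --b--▸ m3
  m3 = (rec X. a.a.(b.X + (X + X))\{a})\{a} | stopped
Q's transition system — 4 states:
  n0 = rec X. a.a.(b.X + (X + X) + X)\{a} | --a--▸ n1
  n1 = a.(b.(rec X. a.a.(b.X + (X + X) + X)\{a}) + ((rec X. a.a.(b.X + (X + X) + X)\{a}) + (rec X. a.a.(b.X + (X + X) + X)\{a})) + (rec X. a.a.(b.X + (X + X) + X)\{a}))\{a} | --a--▸ n2
  n2 = (b.(rec X. a.a.(b.X + (X + X) + X)\{a}) + ((rec X. a.a.(b.X + (X + X) + X)\{a}) + (rec X. a.a.(b.X + (X + X) + X)\{a})) + (rec X. a.a.(b.X + (X + X) + X)\{a}))\{a} | --b--▸ n3
  n3 = (rec X. a.a.(b.X + (X + X) + X)\{a})\{a} | stopped
Bisimilarity quotient blocks:
  B0 = {m0, n0}
  B1 = {m1, n1}
  B2 = {m2, n2}
  B3 = {m3, n3}
m0 ∈ B0, n0 ∈ B0 → same block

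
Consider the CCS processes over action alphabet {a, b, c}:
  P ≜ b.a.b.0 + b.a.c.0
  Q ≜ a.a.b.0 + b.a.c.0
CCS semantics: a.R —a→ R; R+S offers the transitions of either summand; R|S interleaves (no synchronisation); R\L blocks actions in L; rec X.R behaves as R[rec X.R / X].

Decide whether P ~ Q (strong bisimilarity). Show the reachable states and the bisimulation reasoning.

Reachable graph of P (6 states):
  s0 = b.a.b.0 + b.a.c.0 has moves ··b··> s1, ··b··> s2
  s1 = a.b.0 has moves ··a··> s3
  s2 = a.c.0 has moves ··a··> s4
  s3 = b.0 has moves ··b··> s5
  s4 = c.0 has moves ··c··> s5
  s5 = 0 has moves (no moves)
Reachable graph of Q (6 states):
  t0 = a.a.b.0 + b.a.c.0 has moves ··a··> t1, ··b··> t2
  t1 = a.b.0 has moves ··a··> t3
  t2 = a.c.0 has moves ··a··> t4
  t3 = b.0 has moves ··b··> t5
  t4 = c.0 has moves ··c··> t5
  t5 = 0 has moves (no moves)
Bisimilarity quotient blocks:
  B0 = {s0}
  B1 = {s2, t2}
  B2 = {s4, t4}
  B3 = {s5, t5}
  B4 = {s1, t1}
  B5 = {s3, t3}
  B6 = {t0}
s0 ∈ B0, t0 ∈ B6 → different blocks

P ≁ Q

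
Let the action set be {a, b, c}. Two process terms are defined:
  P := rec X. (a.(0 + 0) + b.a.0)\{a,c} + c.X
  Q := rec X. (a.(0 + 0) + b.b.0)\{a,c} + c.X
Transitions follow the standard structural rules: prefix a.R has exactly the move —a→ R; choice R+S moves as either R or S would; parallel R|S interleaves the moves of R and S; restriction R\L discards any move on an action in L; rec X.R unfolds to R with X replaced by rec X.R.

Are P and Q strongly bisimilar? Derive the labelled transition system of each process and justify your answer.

Reachable graph of P (2 states):
  s0 = rec X. (a.(0 + 0) + b.a.0)\{a,c} + c.X ⊢ --b--▸ s1, --c--▸ s0
  s1 = (a.0)\{a,c} ⊢ ·
Reachable graph of Q (3 states):
  t0 = rec X. (a.(0 + 0) + b.b.0)\{a,c} + c.X ⊢ --b--▸ t1, --c--▸ t0
  t1 = (b.0)\{a,c} ⊢ --b--▸ t2
  t2 = 0\{a,c} ⊢ ·
Coarsest stable partition (strong bisimilarity classes):
  B0 = {s0}
  B1 = {s1, t2}
  B2 = {t0}
  B3 = {t1}
s0 ∈ B0, t0 ∈ B2 → different blocks

not bisimilar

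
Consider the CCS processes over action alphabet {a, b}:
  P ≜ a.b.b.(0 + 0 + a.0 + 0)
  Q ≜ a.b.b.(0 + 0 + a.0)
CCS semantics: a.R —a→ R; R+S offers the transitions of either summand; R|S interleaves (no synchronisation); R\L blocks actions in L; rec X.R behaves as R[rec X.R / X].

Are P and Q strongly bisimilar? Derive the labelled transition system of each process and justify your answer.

bisimilar

P's transition system — 5 states:
  u0 = a.b.b.(0 + 0 + a.0 + 0) :: =a=> u1
  u1 = b.b.(0 + 0 + a.0 + 0) :: =b=> u2
  u2 = b.(0 + 0 + a.0 + 0) :: =b=> u3
  u3 = 0 + 0 + a.0 + 0 :: =a=> u4
  u4 = 0 :: ∅
Q's transition system — 5 states:
  v0 = a.b.b.(0 + 0 + a.0) :: =a=> v1
  v1 = b.b.(0 + 0 + a.0) :: =b=> v2
  v2 = b.(0 + 0 + a.0) :: =b=> v3
  v3 = 0 + 0 + a.0 :: =a=> v4
  v4 = 0 :: ∅
Partition-refinement fixed point:
  B0 = {u0, v0}
  B1 = {u1, v1}
  B2 = {u2, v2}
  B3 = {u3, v3}
  B4 = {u4, v4}
u0 ∈ B0, v0 ∈ B0 → same block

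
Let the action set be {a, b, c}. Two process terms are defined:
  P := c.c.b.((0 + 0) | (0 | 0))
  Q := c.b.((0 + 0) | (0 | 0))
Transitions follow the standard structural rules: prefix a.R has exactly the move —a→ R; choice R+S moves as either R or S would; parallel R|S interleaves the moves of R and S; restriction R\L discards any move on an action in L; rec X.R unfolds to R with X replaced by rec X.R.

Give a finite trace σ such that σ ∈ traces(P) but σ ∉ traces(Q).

cc

LTS(P): 4 reachable states
  p0 = c.c.b.((0 + 0) | (0 | 0)) :: —c→ p1
  p1 = c.b.((0 + 0) | (0 | 0)) :: —c→ p2
  p2 = b.((0 + 0) | (0 | 0)) :: —b→ p3
  p3 = (0 + 0) | (0 | 0) :: ∅
LTS(Q): 3 reachable states
  q0 = c.b.((0 + 0) | (0 | 0)) :: —c→ q1
  q1 = b.((0 + 0) | (0 | 0)) :: —b→ q2
  q2 = (0 + 0) | (0 | 0) :: ∅
Executing cc from P (initial set {p0}):
  step 1 (c): {p1}
  step 2 (c): {p2}
  ✓ P
Executing cc from Q (initial set {q0}):
  step 1 (c): {q1}
  step 2 (c): ∅ (Q stuck)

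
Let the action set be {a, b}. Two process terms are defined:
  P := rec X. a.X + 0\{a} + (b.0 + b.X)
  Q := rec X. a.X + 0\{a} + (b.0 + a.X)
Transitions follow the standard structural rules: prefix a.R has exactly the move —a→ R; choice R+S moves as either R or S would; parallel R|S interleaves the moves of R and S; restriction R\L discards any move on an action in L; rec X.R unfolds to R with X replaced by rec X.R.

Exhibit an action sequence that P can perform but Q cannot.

LTS(P): 2 reachable states
  u0 = rec X. a.X + 0\{a} + (b.0 + b.X) has moves —a→ u0, —b→ u0, —b→ u1
  u1 = 0 has moves ·
LTS(Q): 2 reachable states
  v0 = rec X. a.X + 0\{a} + (b.0 + a.X) has moves —a→ v0, —b→ v1
  v1 = 0 has moves ·
Trace ⟨ba⟩ through P, begin at {u0}:
  after b @ step 1: {u0, u1}
  after a @ step 2: {u0}
  — P admits the full trace.
Trace ⟨ba⟩ through Q, begin at {v0}:
  after b @ step 1: {v1}
  after a @ step 2: no successor for Q

ba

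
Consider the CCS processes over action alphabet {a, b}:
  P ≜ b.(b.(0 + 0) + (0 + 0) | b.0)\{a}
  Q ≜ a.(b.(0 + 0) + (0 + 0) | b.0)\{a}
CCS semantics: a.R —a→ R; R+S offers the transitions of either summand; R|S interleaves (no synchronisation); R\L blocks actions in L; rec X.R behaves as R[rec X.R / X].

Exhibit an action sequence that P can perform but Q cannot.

Reachable graph of P (4 states):
  s0 = b.(b.(0 + 0) + (0 + 0) | b.0)\{a} ⊢ —b→ s1
  s1 = (b.(0 + 0) + (0 + 0) | b.0)\{a} ⊢ —b→ s2, —b→ s3
  s2 = ((0 + 0) | 0)\{a} ⊢ ·
  s3 = (0 + 0)\{a} ⊢ ·
Reachable graph of Q (4 states):
  t0 = a.(b.(0 + 0) + (0 + 0) | b.0)\{a} ⊢ —a→ t1
  t1 = (b.(0 + 0) + (0 + 0) | b.0)\{a} ⊢ —b→ t2, —b→ t3
  t2 = ((0 + 0) | 0)\{a} ⊢ ·
  t3 = (0 + 0)\{a} ⊢ ·
Executing b from P (initial set {s0}):
  [1] b ⇒ {s1}
  — P admits the full trace.
Executing b from Q (initial set {t0}):
  [1] b ⇒ no successor for Q

b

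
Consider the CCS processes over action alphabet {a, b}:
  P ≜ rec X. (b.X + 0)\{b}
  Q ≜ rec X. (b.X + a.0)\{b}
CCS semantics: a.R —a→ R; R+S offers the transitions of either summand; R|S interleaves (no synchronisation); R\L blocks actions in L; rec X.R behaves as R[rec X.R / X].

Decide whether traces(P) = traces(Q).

LTS(P): 1 reachable states
  s0 = rec X. (b.X + 0)\{b} ⊢ stopped
LTS(Q): 2 reachable states
  t0 = rec X. (b.X + a.0)\{b} ⊢ ··a··> t1
  t1 = 0\{b} ⊢ stopped
Trace ⟨a⟩ through Q, begin at {t0}:
  [1] a ⇒ {t1}
  ✓ Q
Trace ⟨a⟩ through P, begin at {s0}:
  [1] a ⇒ ∅  — P cannot continue

trace-distinct — witness ⟨a⟩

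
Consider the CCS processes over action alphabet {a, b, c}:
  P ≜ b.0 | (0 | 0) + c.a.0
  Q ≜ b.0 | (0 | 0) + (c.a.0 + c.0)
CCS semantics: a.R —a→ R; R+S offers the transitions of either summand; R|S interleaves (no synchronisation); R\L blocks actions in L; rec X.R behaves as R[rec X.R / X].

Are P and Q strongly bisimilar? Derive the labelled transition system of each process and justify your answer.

P ≁ Q

LTS(P): 4 reachable states
  s0 = b.0 | (0 | 0) + c.a.0 :: ··b··> s1, ··c··> s2
  s1 = 0 | (0 | 0) :: deadlocked
  s2 = a.0 :: ··a··> s3
  s3 = 0 :: deadlocked
LTS(Q): 4 reachable states
  t0 = b.0 | (0 | 0) + (c.a.0 + c.0) :: ··b··> t1, ··c··> t2, ··c··> t3
  t1 = 0 | (0 | 0) :: deadlocked
  t2 = 0 :: deadlocked
  t3 = a.0 :: ··a··> t2
Bisimilarity quotient blocks:
  B0 = {s0}
  B1 = {s1, s3, t1, t2}
  B2 = {s2, t3}
  B3 = {t0}
s0 ∈ B0, t0 ∈ B3 → different blocks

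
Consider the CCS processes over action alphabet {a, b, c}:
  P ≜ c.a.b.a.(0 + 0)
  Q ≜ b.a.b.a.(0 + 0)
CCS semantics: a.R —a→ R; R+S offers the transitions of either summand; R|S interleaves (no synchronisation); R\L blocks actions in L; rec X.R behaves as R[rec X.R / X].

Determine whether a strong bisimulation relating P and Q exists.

P's transition system — 5 states:
  s0 = c.a.b.a.(0 + 0) → --c--▸ s1
  s1 = a.b.a.(0 + 0) → --a--▸ s2
  s2 = b.a.(0 + 0) → --b--▸ s3
  s3 = a.(0 + 0) → --a--▸ s4
  s4 = 0 + 0 → ·
Q's transition system — 5 states:
  t0 = b.a.b.a.(0 + 0) → --b--▸ t1
  t1 = a.b.a.(0 + 0) → --a--▸ t2
  t2 = b.a.(0 + 0) → --b--▸ t3
  t3 = a.(0 + 0) → --a--▸ t4
  t4 = 0 + 0 → ·
Bisimilarity quotient blocks:
  B0 = {s0}
  B1 = {s1, t1}
  B2 = {s2, t2}
  B3 = {s3, t3}
  B4 = {s4, t4}
  B5 = {t0}
s0 ∈ B0, t0 ∈ B5 → different blocks

not bisimilar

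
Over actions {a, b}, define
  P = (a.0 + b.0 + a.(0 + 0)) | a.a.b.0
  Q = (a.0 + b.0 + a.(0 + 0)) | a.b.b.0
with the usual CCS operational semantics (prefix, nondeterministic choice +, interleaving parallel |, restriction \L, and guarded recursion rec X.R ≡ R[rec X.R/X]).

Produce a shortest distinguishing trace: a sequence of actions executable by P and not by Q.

LTS(P): 12 reachable states
  p0 = (a.0 + b.0 + a.(0 + 0)) | a.a.b.0 → -a-> p1, -a-> p2, -a-> p3, -b-> p3
  p1 = (0 + 0) | a.a.b.0 → -a-> p4
  p2 = (a.0 + b.0 + a.(0 + 0)) | a.b.0 → -a-> p4, -a-> p5, -a-> p6, -b-> p6
  p3 = 0 | a.a.b.0 → -a-> p6
  p4 = (0 + 0) | a.b.0 → -a-> p7
  p5 = (a.0 + b.0 + a.(0 + 0)) | b.0 → -a-> p7, -a-> p8, -b-> p8, -b-> p9
  p6 = 0 | a.b.0 → -a-> p8
  p7 = (0 + 0) | b.0 → -b-> p10
  p8 = 0 | b.0 → -b-> p11
  p9 = (a.0 + b.0 + a.(0 + 0)) | 0 → -a-> p10, -a-> p11, -b-> p11
  p10 = (0 + 0) | 0 → ∅
  p11 = 0 | 0 → ∅
LTS(Q): 12 reachable states
  q0 = (a.0 + b.0 + a.(0 + 0)) | a.b.b.0 → -a-> q1, -a-> q2, -a-> q3, -b-> q3
  q1 = (0 + 0) | a.b.b.0 → -a-> q4
  q2 = (a.0 + b.0 + a.(0 + 0)) | b.b.0 → -a-> q4, -a-> q5, -b-> q5, -b-> q6
  q3 = 0 | a.b.b.0 → -a-> q5
  q4 = (0 + 0) | b.b.0 → -b-> q7
  q5 = 0 | b.b.0 → -b-> q8
  q6 = (a.0 + b.0 + a.(0 + 0)) | b.0 → -a-> q7, -a-> q8, -b-> q8, -b-> q9
  q7 = (0 + 0) | b.0 → -b-> q10
  q8 = 0 | b.0 → -b-> q11
  q9 = (a.0 + b.0 + a.(0 + 0)) | 0 → -a-> q10, -a-> q11, -b-> q11
  q10 = (0 + 0) | 0 → ∅
  q11 = 0 | 0 → ∅
Executing aaa from P (initial set {p0}):
  [1] a ⇒ {p1, p2, p3}
  [2] a ⇒ {p4, p5, p6}
  [3] a ⇒ {p7, p8}
  ✓ P
Executing aaa from Q (initial set {q0}):
  [1] a ⇒ {q1, q2, q3}
  [2] a ⇒ {q4, q5}
  [3] a ⇒ ∅ (Q stuck)

aaa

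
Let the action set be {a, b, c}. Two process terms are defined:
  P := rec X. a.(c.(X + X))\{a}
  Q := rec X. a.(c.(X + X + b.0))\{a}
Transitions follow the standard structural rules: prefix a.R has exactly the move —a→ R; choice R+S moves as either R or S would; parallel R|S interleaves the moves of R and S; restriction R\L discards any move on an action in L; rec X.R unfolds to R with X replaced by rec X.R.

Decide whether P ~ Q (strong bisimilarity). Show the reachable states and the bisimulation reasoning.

P ≁ Q

LTS(P): 3 reachable states
  p0 = rec X. a.(c.(X + X))\{a} has moves ··a··> p1
  p1 = (c.((rec X. a.(c.(X + X))\{a}) + (rec X. a.(c.(X + X))\{a})))\{a} has moves ··c··> p2
  p2 = ((rec X. a.(c.(X + X))\{a}) + (rec X. a.(c.(X + X))\{a}))\{a} has moves (no moves)
LTS(Q): 4 reachable states
  q0 = rec X. a.(c.(X + X + b.0))\{a} has moves ··a··> q1
  q1 = (c.((rec X. a.(c.(X + X + b.0))\{a}) + (rec X. a.(c.(X + X + b.0))\{a}) + b.0))\{a} has moves ··c··> q2
  q2 = ((rec X. a.(c.(X + X + b.0))\{a}) + (rec X. a.(c.(X + X + b.0))\{a}) + b.0)\{a} has moves ··b··> q3
  q3 = 0\{a} has moves (no moves)
Coarsest stable partition (strong bisimilarity classes):
  B0 = {p0}
  B1 = {p1}
  B2 = {p2, q3}
  B3 = {q0}
  B4 = {q1}
  B5 = {q2}
p0 ∈ B0, q0 ∈ B3 → different blocks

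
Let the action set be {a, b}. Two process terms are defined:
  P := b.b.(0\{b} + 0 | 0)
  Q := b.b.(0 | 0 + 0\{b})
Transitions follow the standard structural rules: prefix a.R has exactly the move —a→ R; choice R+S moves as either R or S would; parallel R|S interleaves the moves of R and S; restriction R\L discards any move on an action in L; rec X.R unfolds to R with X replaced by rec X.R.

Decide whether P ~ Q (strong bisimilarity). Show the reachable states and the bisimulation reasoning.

bisimilar

Reachable graph of P (3 states):
  m0 = b.b.(0\{b} + 0 | 0) → ··b··> m1
  m1 = b.(0\{b} + 0 | 0) → ··b··> m2
  m2 = 0\{b} + 0 | 0 → stopped
Reachable graph of Q (3 states):
  n0 = b.b.(0 | 0 + 0\{b}) → ··b··> n1
  n1 = b.(0 | 0 + 0\{b}) → ··b··> n2
  n2 = 0 | 0 + 0\{b} → stopped
Coarsest stable partition (strong bisimilarity classes):
  B0 = {m0, n0}
  B1 = {m1, n1}
  B2 = {m2, n2}
m0 ∈ B0, n0 ∈ B0 → same block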